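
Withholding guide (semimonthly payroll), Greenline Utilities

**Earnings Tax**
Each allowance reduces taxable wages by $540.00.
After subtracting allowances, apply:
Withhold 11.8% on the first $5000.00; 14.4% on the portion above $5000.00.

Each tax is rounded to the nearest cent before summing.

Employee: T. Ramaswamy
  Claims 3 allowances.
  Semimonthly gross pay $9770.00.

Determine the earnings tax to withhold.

$1043.60

Earnings Tax: taxable = $9770.00 − 3×$540.00 = $8150.00
  $590.00 + 14.4% × ($8150.00 − $5000.00) = $590.00 + 14.4% × $3150.00 = $1043.60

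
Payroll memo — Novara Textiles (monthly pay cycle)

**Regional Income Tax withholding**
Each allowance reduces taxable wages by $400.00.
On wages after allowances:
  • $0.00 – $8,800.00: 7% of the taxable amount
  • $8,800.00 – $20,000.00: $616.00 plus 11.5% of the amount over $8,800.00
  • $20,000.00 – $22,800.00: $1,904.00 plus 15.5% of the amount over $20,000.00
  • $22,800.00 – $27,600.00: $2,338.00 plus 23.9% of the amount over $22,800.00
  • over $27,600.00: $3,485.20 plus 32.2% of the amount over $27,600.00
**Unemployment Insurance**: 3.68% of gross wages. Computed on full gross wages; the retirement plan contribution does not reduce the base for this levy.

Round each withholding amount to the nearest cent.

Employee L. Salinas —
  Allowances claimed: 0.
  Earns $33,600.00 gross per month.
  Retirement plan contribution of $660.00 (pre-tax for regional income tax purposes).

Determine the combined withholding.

$6,441.16

Regional Income Tax: taxable = $33,600.00 − $660.00 = $32,940.00
  $3,485.20 + 32.2% × ($32,940.00 − $27,600.00) = $3,485.20 + 32.2% × $5,340.00 = $5,204.68
Unemployment Insurance: 3.68% × $33,600.00 = $1,236.48
Total: $5,204.68 + $1,236.48 = $6,441.16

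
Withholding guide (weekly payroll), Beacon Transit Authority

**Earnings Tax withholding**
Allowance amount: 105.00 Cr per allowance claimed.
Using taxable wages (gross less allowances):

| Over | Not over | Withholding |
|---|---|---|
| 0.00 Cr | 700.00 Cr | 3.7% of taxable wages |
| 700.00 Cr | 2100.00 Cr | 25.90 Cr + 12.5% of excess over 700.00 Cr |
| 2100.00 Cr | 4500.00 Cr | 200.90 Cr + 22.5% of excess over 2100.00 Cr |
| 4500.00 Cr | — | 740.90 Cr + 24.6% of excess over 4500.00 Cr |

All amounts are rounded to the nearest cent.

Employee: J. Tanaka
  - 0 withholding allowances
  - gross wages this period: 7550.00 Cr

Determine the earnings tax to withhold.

1491.20 Cr

Earnings Tax: taxable = 7550.00 Cr
  740.90 Cr + 24.6% × (7550.00 Cr − 4500.00 Cr) = 740.90 Cr + 24.6% × 3050.00 Cr = 1491.20 Cr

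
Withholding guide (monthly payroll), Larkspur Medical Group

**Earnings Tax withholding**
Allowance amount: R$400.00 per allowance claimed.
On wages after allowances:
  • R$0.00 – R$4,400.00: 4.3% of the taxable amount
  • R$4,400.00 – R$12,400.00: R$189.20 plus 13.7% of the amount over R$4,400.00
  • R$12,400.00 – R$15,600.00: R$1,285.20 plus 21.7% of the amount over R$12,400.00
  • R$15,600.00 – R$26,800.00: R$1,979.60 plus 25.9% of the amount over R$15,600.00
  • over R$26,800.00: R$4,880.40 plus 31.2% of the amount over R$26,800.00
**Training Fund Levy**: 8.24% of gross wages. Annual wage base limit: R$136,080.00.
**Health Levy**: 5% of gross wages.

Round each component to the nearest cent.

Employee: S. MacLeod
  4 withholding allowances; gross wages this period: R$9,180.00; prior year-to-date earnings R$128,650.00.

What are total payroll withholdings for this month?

Earnings Tax: taxable = R$9,180.00 − 4×R$400.00 = R$7,580.00
  R$189.20 + 13.7% × (R$7,580.00 − R$4,400.00) = R$189.20 + 13.7% × R$3,180.00 = R$624.86
Training Fund Levy: cap R$136,080.00 − YTD R$128,650.00 = R$7,430.00 subject; 8.24% × R$7,430.00 = R$612.23
Health Levy: 5% × R$9,180.00 = R$459.00
Total: R$624.86 + R$612.23 + R$459.00 = R$1,696.09

R$1,696.09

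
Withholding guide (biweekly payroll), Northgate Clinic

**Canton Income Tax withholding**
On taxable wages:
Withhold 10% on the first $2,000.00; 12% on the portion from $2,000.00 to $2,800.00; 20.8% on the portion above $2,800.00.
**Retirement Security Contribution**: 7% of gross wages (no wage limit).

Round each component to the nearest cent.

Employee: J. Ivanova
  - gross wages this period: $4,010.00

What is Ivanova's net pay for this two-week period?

$3,181.62

Canton Income Tax: taxable = $4,010.00
  $296.00 + 20.8% × ($4,010.00 − $2,800.00) = $296.00 + 20.8% × $1,210.00 = $547.68
Retirement Security Contribution: 7% × $4,010.00 = $280.70
Total withheld: $547.68 + $280.70 = $828.38
Net pay: $4,010.00 − $828.38 = $3,181.62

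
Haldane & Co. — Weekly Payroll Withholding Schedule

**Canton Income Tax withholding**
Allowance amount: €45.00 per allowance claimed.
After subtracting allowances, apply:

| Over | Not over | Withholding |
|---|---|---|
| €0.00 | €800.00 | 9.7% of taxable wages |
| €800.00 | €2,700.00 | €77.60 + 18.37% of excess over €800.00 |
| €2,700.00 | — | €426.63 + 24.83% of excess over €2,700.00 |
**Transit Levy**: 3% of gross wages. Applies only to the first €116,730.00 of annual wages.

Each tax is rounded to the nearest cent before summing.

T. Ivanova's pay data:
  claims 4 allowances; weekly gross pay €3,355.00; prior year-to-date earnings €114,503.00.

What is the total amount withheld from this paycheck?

€611.38

Canton Income Tax: taxable = €3,355.00 − 4×€45.00 = €3,175.00
  €426.63 + 24.83% × (€3,175.00 − €2,700.00) = €426.63 + 24.83% × €475.00 = €544.57
Transit Levy: cap €116,730.00 − YTD €114,503.00 = €2,227.00 subject; 3% × €2,227.00 = €66.81
Total: €544.57 + €66.81 = €611.38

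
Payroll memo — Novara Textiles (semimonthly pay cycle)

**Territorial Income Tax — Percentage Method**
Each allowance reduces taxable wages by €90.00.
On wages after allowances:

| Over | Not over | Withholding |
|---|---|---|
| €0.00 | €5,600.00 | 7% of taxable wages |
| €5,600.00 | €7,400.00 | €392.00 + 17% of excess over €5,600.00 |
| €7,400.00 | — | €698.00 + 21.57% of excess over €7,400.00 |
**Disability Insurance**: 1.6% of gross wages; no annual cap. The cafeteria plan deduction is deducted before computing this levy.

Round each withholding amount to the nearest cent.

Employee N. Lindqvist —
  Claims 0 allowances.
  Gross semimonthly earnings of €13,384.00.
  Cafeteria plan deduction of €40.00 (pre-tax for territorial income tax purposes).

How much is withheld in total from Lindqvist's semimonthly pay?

Territorial Income Tax: taxable = €13,384.00 − €40.00 = €13,344.00
  €698.00 + 21.57% × (€13,344.00 − €7,400.00) = €698.00 + 21.57% × €5,944.00 = €1,980.12
Disability Insurance: 1.6% × €13,344.00 = €213.50
Total: €1,980.12 + €213.50 = €2,193.62

€2,193.62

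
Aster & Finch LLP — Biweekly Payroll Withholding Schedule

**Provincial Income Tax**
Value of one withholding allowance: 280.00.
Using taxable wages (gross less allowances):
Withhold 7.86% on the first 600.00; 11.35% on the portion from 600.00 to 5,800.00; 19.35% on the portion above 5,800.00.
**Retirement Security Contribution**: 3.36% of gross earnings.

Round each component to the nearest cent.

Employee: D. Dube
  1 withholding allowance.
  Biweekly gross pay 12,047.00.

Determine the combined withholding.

Provincial Income Tax: taxable = 12,047.00 − 1×280.00 = 11,767.00
  637.36 + 19.35% × (11,767.00 − 5,800.00) = 637.36 + 19.35% × 5,967.00 = 1,791.97
Retirement Security Contribution: 3.36% × 12,047.00 = 404.78
Total: 1,791.97 + 404.78 = 2,196.75

2,196.75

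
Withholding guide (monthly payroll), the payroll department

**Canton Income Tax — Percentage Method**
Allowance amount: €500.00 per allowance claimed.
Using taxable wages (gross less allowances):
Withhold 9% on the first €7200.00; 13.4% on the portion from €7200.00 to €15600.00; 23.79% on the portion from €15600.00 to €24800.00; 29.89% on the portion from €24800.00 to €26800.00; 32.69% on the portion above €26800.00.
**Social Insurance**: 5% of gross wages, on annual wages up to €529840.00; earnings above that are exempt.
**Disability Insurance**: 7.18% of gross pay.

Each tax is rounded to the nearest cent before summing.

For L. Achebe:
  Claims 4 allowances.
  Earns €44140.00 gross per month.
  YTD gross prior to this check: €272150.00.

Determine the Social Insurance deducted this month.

€2207.00

Social Insurance: 5% × €44140.00 = €2207.00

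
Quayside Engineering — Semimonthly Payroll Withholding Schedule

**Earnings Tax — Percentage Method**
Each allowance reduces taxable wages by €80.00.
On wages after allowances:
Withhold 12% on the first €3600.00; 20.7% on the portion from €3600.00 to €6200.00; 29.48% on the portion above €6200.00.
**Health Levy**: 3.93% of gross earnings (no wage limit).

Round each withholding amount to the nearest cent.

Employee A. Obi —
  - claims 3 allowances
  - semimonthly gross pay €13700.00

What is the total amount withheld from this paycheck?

Earnings Tax: taxable = €13700.00 − 3×€80.00 = €13460.00
  €970.20 + 29.48% × (€13460.00 − €6200.00) = €970.20 + 29.48% × €7260.00 = €3110.45
Health Levy: 3.93% × €13700.00 = €538.41
Total: €3110.45 + €538.41 = €3648.86

€3648.86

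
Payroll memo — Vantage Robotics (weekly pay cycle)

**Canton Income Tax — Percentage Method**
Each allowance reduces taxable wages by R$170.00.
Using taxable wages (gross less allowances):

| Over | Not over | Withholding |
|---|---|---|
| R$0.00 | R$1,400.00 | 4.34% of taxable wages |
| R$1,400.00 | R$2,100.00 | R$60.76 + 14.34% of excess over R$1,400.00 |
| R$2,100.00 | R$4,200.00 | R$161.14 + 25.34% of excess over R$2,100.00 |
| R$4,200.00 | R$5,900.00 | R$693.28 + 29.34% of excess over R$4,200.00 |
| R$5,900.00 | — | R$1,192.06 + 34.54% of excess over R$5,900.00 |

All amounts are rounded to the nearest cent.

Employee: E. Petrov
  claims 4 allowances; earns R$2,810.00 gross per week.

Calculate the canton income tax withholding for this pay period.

R$168.74

Canton Income Tax: taxable = R$2,810.00 − 4×R$170.00 = R$2,130.00
  R$161.14 + 25.34% × (R$2,130.00 − R$2,100.00) = R$161.14 + 25.34% × R$30.00 = R$168.74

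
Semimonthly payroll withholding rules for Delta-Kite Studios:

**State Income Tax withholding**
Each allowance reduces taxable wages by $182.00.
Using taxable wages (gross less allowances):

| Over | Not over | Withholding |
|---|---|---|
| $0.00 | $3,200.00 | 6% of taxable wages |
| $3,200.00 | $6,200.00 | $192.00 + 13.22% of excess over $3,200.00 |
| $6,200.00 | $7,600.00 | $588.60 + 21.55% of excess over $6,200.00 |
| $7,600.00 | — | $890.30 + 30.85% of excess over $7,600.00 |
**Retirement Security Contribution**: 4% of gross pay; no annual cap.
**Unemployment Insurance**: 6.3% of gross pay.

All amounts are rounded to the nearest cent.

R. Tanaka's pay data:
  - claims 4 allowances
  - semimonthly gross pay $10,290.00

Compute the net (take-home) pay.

State Income Tax: taxable = $10,290.00 − 4×$182.00 = $9,562.00
  $890.30 + 30.85% × ($9,562.00 − $7,600.00) = $890.30 + 30.85% × $1,962.00 = $1,495.58
Retirement Security Contribution: 4% × $10,290.00 = $411.60
Unemployment Insurance: 6.3% × $10,290.00 = $648.27
Total withheld: $1,495.58 + $411.60 + $648.27 = $2,555.45
Net pay: $10,290.00 − $2,555.45 = $7,734.55

$7,734.55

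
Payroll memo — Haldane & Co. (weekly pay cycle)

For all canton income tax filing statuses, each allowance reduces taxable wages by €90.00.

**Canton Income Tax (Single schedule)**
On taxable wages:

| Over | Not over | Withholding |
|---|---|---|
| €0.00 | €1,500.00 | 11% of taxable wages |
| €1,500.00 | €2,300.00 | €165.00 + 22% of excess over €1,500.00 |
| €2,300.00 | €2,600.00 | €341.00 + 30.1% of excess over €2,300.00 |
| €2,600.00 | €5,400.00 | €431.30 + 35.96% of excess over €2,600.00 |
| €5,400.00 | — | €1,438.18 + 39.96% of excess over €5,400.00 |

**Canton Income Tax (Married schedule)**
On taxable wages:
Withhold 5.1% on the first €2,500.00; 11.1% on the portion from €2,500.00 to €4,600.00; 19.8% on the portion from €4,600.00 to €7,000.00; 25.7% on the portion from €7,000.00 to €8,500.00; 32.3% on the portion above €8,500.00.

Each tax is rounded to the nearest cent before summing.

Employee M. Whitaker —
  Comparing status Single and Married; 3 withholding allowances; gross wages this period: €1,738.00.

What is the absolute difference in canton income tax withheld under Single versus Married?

Canton Income Tax (Single): taxable = €1,738.00 − 3×€90.00 = €1,468.00
  11% × €1,468.00 = €161.48
Canton Income Tax (Married): taxable = €1,738.00 − 3×€90.00 = €1,468.00
  5.1% × €1,468.00 = €74.87
Difference: |€161.48 − €74.87| = €86.61 (higher under Single)

€86.61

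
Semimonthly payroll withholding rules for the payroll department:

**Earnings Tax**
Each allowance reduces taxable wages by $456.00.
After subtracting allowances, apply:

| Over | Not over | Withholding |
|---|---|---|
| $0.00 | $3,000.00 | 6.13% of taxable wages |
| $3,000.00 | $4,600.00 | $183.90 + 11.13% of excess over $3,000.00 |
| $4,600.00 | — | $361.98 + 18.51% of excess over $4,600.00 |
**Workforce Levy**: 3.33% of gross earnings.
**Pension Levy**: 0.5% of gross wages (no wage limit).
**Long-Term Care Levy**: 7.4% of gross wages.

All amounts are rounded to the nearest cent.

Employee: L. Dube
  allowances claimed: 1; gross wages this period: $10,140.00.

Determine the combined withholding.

Earnings Tax: taxable = $10,140.00 − 1×$456.00 = $9,684.00
  $361.98 + 18.51% × ($9,684.00 − $4,600.00) = $361.98 + 18.51% × $5,084.00 = $1,303.03
Workforce Levy: 3.33% × $10,140.00 = $337.66
Pension Levy: 0.5% × $10,140.00 = $50.70
Long-Term Care Levy: 7.4% × $10,140.00 = $750.36
Total: $1,303.03 + $337.66 + $50.70 + $750.36 = $2,441.75

$2,441.75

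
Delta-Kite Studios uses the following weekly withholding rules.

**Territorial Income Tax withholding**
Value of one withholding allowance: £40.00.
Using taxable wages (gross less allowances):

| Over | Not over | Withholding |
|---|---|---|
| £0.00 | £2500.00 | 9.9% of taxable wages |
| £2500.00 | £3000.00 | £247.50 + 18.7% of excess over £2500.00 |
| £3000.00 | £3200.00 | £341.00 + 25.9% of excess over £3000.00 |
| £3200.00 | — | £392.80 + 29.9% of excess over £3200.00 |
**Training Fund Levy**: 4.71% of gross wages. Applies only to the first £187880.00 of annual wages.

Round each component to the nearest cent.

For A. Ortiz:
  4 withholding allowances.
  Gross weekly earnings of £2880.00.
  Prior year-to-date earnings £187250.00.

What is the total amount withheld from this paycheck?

Territorial Income Tax: taxable = £2880.00 − 4×£40.00 = £2720.00
  £247.50 + 18.7% × (£2720.00 − £2500.00) = £247.50 + 18.7% × £220.00 = £288.64
Training Fund Levy: cap £187880.00 − YTD £187250.00 = £630.00 subject; 4.71% × £630.00 = £29.67
Total: £288.64 + £29.67 = £318.31

£318.31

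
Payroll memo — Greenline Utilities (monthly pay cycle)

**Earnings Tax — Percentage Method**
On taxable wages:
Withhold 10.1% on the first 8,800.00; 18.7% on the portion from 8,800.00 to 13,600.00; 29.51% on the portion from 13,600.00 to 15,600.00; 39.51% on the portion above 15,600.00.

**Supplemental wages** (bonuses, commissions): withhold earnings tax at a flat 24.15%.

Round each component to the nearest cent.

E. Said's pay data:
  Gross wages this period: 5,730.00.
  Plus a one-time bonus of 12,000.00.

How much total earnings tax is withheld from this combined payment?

Earnings Tax: taxable = 5,730.00
  10.1% × 5,730.00 = 578.73
Supplemental (24.15% flat on bonus): 24.15% × 12,000.00 = 2,898.00
Total earnings tax: 578.73 + 2,898.00 = 3,476.73

3,476.73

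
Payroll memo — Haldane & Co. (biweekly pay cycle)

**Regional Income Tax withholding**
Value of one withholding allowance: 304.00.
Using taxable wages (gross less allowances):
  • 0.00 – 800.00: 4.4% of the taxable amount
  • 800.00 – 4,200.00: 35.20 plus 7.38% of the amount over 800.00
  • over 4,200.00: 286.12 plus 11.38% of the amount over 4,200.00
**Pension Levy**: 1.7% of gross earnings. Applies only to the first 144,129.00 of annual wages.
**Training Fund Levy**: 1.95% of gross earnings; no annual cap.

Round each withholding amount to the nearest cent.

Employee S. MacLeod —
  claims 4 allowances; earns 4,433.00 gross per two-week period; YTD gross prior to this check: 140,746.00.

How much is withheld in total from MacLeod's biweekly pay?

357.52

Regional Income Tax: taxable = 4,433.00 − 4×304.00 = 3,217.00
  35.20 + 7.38% × (3,217.00 − 800.00) = 35.20 + 7.38% × 2,417.00 = 213.57
Pension Levy: cap 144,129.00 − YTD 140,746.00 = 3,383.00 subject; 1.7% × 3,383.00 = 57.51
Training Fund Levy: 1.95% × 4,433.00 = 86.44
Total: 213.57 + 57.51 + 86.44 = 357.52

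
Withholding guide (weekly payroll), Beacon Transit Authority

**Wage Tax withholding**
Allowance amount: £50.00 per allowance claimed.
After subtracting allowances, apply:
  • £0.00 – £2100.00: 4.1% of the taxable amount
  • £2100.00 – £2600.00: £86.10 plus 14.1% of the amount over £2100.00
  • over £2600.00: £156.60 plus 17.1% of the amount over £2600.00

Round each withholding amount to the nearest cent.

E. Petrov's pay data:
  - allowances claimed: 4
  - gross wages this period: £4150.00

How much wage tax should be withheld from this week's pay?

£387.45

Wage Tax: taxable = £4150.00 − 4×£50.00 = £3950.00
  £156.60 + 17.1% × (£3950.00 − £2600.00) = £156.60 + 17.1% × £1350.00 = £387.45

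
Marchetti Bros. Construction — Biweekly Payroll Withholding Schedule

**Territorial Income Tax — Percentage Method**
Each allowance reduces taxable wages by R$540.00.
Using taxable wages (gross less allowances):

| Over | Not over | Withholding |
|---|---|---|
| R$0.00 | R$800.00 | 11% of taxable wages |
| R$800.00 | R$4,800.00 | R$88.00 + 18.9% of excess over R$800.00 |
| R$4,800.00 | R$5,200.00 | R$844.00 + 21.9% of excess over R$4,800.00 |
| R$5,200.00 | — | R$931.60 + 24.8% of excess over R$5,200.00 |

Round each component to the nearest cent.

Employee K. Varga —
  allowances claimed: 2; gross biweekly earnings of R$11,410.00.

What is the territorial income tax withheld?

Territorial Income Tax: taxable = R$11,410.00 − 2×R$540.00 = R$10,330.00
  R$931.60 + 24.8% × (R$10,330.00 − R$5,200.00) = R$931.60 + 24.8% × R$5,130.00 = R$2,203.84

R$2,203.84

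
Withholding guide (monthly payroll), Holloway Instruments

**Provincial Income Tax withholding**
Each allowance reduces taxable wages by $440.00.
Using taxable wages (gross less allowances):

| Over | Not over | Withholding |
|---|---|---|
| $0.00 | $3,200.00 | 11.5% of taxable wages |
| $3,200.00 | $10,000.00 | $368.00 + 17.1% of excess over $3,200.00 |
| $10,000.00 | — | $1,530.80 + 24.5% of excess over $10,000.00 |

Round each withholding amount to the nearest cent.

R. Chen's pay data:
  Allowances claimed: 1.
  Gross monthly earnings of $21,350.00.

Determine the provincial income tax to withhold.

$4,203.75

Provincial Income Tax: taxable = $21,350.00 − 1×$440.00 = $20,910.00
  $1,530.80 + 24.5% × ($20,910.00 − $10,000.00) = $1,530.80 + 24.5% × $10,910.00 = $4,203.75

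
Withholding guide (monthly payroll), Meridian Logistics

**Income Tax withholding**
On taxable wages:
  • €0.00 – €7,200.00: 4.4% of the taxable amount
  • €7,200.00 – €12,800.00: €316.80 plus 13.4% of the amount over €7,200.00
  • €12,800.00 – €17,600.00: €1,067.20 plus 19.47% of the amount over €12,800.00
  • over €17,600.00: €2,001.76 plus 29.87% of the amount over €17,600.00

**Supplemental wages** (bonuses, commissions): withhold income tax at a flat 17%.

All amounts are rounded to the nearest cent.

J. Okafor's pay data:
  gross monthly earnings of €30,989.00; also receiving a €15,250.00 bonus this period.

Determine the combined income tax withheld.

Income Tax: taxable = €30,989.00
  €2,001.76 + 29.87% × (€30,989.00 − €17,600.00) = €2,001.76 + 29.87% × €13,389.00 = €6,001.05
Supplemental (17% flat on bonus): 17% × €15,250.00 = €2,592.50
Total income tax: €6,001.05 + €2,592.50 = €8,593.55

€8,593.55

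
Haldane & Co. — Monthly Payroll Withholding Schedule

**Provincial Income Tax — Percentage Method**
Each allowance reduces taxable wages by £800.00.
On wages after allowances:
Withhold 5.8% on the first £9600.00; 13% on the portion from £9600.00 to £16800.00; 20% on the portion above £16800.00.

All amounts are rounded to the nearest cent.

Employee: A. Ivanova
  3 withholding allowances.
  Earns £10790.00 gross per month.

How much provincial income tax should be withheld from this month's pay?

£486.62

Provincial Income Tax: taxable = £10790.00 − 3×£800.00 = £8390.00
  5.8% × £8390.00 = £486.62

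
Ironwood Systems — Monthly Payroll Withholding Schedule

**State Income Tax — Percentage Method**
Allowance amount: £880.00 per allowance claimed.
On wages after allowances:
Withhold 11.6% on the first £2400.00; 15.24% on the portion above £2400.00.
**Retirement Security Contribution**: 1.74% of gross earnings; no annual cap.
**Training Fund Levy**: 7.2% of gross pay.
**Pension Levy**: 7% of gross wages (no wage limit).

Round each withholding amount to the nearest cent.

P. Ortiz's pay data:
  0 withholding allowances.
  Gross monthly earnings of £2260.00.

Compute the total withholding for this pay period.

State Income Tax: taxable = £2260.00
  11.6% × £2260.00 = £262.16
Retirement Security Contribution: 1.74% × £2260.00 = £39.32
Training Fund Levy: 7.2% × £2260.00 = £162.72
Pension Levy: 7% × £2260.00 = £158.20
Total: £262.16 + £39.32 + £162.72 + £158.20 = £622.40

£622.40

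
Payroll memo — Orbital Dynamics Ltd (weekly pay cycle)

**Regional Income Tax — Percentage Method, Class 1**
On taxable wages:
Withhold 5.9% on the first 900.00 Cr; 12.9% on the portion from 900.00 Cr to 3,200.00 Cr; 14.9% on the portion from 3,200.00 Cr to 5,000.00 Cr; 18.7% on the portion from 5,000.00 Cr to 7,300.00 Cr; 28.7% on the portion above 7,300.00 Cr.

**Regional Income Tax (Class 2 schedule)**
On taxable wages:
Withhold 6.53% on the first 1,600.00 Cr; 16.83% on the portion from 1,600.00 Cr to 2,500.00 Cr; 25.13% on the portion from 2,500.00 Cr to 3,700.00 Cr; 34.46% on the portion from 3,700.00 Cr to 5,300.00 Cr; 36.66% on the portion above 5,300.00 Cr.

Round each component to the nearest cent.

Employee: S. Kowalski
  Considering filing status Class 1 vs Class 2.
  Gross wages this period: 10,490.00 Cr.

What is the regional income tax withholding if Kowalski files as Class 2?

Regional Income Tax (Class 2): taxable = 10,490.00 Cr
  1,108.87 Cr + 36.66% × (10,490.00 Cr − 5,300.00 Cr) = 1,108.87 Cr + 36.66% × 5,190.00 Cr = 3,011.52 Cr

3,011.52 Cr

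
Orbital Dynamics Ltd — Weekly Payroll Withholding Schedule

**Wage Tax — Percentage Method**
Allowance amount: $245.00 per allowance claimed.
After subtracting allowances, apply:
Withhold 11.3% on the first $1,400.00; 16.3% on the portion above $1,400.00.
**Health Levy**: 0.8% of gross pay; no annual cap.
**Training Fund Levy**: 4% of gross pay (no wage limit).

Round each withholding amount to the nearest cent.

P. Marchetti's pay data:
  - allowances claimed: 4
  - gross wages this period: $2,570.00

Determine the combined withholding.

Wage Tax: taxable = $2,570.00 − 4×$245.00 = $1,590.00
  $158.20 + 16.3% × ($1,590.00 − $1,400.00) = $158.20 + 16.3% × $190.00 = $189.17
Health Levy: 0.8% × $2,570.00 = $20.56
Training Fund Levy: 4% × $2,570.00 = $102.80
Total: $189.17 + $20.56 + $102.80 = $312.53

$312.53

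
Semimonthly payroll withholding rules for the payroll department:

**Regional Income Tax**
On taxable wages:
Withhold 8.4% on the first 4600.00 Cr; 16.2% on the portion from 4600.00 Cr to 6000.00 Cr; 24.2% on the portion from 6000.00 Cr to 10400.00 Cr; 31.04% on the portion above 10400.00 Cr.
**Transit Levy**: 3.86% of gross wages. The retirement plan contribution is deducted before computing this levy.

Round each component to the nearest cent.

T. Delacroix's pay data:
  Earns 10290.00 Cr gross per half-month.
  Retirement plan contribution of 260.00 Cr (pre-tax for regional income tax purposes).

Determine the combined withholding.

1975.62 Cr

Regional Income Tax: taxable = 10290.00 Cr − 260.00 Cr = 10030.00 Cr
  613.20 Cr + 24.2% × (10030.00 Cr − 6000.00 Cr) = 613.20 Cr + 24.2% × 4030.00 Cr = 1588.46 Cr
Transit Levy: 3.86% × 10030.00 Cr = 387.16 Cr
Total: 1588.46 Cr + 387.16 Cr = 1975.62 Cr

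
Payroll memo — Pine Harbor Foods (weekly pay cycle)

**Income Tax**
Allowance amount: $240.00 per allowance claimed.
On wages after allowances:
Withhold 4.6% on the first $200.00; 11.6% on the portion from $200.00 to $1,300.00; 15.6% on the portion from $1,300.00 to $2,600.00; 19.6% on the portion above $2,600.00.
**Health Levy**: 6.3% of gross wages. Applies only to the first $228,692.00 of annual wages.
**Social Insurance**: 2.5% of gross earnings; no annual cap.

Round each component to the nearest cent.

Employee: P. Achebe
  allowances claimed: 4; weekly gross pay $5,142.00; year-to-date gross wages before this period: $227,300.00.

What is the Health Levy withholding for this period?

$87.70

Health Levy: cap $228,692.00 − YTD $227,300.00 = $1,392.00 subject; 6.3% × $1,392.00 = $87.70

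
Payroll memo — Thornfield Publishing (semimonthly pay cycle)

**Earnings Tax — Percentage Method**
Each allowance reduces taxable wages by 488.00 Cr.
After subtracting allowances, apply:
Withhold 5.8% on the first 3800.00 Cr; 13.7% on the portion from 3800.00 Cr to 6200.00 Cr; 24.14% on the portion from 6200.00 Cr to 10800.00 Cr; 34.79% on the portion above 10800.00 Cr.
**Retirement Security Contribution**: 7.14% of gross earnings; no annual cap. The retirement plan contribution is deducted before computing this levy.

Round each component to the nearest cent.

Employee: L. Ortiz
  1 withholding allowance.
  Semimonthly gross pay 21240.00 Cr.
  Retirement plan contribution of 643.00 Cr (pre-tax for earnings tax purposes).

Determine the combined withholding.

Earnings Tax: taxable = 21240.00 Cr − 643.00 Cr − 1×488.00 Cr = 20109.00 Cr
  1659.64 Cr + 34.79% × (20109.00 Cr − 10800.00 Cr) = 1659.64 Cr + 34.79% × 9309.00 Cr = 4898.24 Cr
Retirement Security Contribution: 7.14% × 20597.00 Cr = 1470.63 Cr
Total: 4898.24 Cr + 1470.63 Cr = 6368.87 Cr

6368.87 Cr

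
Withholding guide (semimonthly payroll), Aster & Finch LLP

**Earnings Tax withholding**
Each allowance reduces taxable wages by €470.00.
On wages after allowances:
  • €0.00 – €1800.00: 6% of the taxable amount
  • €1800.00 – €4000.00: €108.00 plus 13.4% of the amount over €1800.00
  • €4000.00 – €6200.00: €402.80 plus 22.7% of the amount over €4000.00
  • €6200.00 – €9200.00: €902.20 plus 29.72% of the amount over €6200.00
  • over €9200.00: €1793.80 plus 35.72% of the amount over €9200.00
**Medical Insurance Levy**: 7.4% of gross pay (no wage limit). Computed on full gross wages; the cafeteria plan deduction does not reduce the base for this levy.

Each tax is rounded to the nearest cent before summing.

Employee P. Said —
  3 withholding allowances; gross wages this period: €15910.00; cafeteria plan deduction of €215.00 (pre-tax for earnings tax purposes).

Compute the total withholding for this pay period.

Earnings Tax: taxable = €15910.00 − €215.00 − 3×€470.00 = €14285.00
  €1793.80 + 35.72% × (€14285.00 − €9200.00) = €1793.80 + 35.72% × €5085.00 = €3610.16
Medical Insurance Levy: 7.4% × €15910.00 = €1177.34
Total: €3610.16 + €1177.34 = €4787.50

€4787.50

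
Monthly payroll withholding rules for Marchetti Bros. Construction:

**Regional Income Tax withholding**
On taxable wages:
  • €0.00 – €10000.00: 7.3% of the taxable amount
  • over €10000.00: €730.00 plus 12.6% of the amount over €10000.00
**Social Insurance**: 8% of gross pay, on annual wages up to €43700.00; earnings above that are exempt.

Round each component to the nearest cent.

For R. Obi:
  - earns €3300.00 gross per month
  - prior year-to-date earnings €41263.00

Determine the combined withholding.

Regional Income Tax: taxable = €3300.00
  7.3% × €3300.00 = €240.90
Social Insurance: cap €43700.00 − YTD €41263.00 = €2437.00 subject; 8% × €2437.00 = €194.96
Total: €240.90 + €194.96 = €435.86

€435.86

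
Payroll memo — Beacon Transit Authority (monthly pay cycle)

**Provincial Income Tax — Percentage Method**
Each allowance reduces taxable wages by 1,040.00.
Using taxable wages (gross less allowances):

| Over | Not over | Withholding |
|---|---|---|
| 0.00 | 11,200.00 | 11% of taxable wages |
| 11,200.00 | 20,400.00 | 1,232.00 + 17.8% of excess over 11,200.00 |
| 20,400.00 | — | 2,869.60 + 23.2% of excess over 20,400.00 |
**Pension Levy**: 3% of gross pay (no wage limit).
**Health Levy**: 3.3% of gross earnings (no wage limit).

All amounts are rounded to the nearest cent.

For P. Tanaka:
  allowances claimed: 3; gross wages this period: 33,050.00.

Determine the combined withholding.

7,162.71

Provincial Income Tax: taxable = 33,050.00 − 3×1,040.00 = 29,930.00
  2,869.60 + 23.2% × (29,930.00 − 20,400.00) = 2,869.60 + 23.2% × 9,530.00 = 5,080.56
Pension Levy: 3% × 33,050.00 = 991.50
Health Levy: 3.3% × 33,050.00 = 1,090.65
Total: 5,080.56 + 991.50 + 1,090.65 = 7,162.71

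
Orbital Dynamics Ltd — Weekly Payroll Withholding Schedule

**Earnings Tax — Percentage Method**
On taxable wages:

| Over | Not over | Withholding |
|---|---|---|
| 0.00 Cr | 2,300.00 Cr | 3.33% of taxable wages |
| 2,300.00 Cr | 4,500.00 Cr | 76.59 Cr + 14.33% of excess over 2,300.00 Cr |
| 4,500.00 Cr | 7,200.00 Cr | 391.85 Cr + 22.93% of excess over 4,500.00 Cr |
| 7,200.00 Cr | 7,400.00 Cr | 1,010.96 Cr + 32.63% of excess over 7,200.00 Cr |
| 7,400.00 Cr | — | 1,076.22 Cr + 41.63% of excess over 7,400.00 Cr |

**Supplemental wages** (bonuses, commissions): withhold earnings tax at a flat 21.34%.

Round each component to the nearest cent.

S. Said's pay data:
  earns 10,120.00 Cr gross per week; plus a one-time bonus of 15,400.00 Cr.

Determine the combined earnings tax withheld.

Earnings Tax: taxable = 10,120.00 Cr
  1,076.22 Cr + 41.63% × (10,120.00 Cr − 7,400.00 Cr) = 1,076.22 Cr + 41.63% × 2,720.00 Cr = 2,208.56 Cr
Supplemental (21.34% flat on bonus): 21.34% × 15,400.00 Cr = 3,286.36 Cr
Total earnings tax: 2,208.56 Cr + 3,286.36 Cr = 5,494.92 Cr

5,494.92 Cr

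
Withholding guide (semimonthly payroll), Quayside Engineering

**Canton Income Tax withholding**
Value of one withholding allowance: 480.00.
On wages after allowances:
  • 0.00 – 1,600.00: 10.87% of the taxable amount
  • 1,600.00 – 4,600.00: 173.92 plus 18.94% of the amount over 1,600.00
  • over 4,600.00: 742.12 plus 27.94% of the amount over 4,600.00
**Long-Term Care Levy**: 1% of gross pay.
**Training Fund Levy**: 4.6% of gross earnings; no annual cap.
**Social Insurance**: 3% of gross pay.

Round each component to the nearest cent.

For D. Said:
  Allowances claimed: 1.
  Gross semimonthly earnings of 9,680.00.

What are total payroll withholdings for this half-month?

2,859.84

Canton Income Tax: taxable = 9,680.00 − 1×480.00 = 9,200.00
  742.12 + 27.94% × (9,200.00 − 4,600.00) = 742.12 + 27.94% × 4,600.00 = 2,027.36
Long-Term Care Levy: 1% × 9,680.00 = 96.80
Training Fund Levy: 4.6% × 9,680.00 = 445.28
Social Insurance: 3% × 9,680.00 = 290.40
Total: 2,027.36 + 96.80 + 445.28 + 290.40 = 2,859.84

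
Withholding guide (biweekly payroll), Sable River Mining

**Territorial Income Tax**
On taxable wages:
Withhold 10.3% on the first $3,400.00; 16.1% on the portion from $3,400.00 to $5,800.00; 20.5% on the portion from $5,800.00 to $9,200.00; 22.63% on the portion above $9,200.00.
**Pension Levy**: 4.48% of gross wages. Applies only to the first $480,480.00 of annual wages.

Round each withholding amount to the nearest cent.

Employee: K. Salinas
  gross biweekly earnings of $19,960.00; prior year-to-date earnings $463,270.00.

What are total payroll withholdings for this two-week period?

Territorial Income Tax: taxable = $19,960.00
  $1,433.60 + 22.63% × ($19,960.00 − $9,200.00) = $1,433.60 + 22.63% × $10,760.00 = $3,868.59
Pension Levy: cap $480,480.00 − YTD $463,270.00 = $17,210.00 subject; 4.48% × $17,210.00 = $771.01
Total: $3,868.59 + $771.01 = $4,639.60

$4,639.60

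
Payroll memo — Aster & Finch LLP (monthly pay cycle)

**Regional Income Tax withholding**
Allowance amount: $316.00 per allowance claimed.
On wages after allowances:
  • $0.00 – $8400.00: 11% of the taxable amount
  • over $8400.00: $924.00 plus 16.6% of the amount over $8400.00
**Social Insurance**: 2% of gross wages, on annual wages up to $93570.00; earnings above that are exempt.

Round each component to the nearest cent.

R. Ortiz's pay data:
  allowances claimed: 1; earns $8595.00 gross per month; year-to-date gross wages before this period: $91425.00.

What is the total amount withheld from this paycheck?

Regional Income Tax: taxable = $8595.00 − 1×$316.00 = $8279.00
  11% × $8279.00 = $910.69
Social Insurance: cap $93570.00 − YTD $91425.00 = $2145.00 subject; 2% × $2145.00 = $42.90
Total: $910.69 + $42.90 = $953.59

$953.59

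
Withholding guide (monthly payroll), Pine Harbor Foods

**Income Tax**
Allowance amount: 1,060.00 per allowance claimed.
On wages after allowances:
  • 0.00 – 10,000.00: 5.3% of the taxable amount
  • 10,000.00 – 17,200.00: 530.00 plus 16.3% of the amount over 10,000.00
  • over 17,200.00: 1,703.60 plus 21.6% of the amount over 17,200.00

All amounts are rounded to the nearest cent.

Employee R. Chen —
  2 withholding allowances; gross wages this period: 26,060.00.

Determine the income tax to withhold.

Income Tax: taxable = 26,060.00 − 2×1,060.00 = 23,940.00
  1,703.60 + 21.6% × (23,940.00 − 17,200.00) = 1,703.60 + 21.6% × 6,740.00 = 3,159.44

3,159.44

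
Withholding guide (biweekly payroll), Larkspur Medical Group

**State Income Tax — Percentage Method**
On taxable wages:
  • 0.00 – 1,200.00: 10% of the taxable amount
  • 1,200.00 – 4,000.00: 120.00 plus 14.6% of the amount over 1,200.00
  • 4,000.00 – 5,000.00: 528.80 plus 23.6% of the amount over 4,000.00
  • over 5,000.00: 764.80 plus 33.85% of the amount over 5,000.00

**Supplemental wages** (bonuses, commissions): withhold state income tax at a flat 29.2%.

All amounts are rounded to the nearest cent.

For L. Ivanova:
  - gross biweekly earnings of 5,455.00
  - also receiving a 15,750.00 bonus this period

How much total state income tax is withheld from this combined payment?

5,517.82

State Income Tax: taxable = 5,455.00
  764.80 + 33.85% × (5,455.00 − 5,000.00) = 764.80 + 33.85% × 455.00 = 918.82
Supplemental (29.2% flat on bonus): 29.2% × 15,750.00 = 4,599.00
Total state income tax: 918.82 + 4,599.00 = 5,517.82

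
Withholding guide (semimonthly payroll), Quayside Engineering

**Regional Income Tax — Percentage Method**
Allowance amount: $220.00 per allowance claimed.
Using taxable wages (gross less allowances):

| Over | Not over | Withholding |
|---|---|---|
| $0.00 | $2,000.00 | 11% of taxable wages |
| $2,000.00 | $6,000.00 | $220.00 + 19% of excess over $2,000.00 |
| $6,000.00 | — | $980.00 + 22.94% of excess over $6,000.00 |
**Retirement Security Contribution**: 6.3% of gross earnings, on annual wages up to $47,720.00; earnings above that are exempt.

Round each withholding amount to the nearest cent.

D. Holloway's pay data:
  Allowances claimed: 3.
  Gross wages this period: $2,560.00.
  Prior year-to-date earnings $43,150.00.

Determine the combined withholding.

$370.28

Regional Income Tax: taxable = $2,560.00 − 3×$220.00 = $1,900.00
  11% × $1,900.00 = $209.00
Retirement Security Contribution: 6.3% × $2,560.00 = $161.28
Total: $209.00 + $161.28 = $370.28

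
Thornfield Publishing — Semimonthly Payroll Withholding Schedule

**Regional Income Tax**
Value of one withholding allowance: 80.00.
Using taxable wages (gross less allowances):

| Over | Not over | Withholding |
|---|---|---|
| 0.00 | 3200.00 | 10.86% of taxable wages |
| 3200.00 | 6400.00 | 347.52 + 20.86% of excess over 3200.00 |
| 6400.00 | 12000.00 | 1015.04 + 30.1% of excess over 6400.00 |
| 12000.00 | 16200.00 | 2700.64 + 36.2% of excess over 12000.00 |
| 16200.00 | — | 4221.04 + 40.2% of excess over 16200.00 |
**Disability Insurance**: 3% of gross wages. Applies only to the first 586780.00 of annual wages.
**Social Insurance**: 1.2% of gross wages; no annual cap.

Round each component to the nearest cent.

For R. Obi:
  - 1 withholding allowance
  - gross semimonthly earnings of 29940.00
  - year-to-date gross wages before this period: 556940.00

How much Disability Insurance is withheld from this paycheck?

895.20

Disability Insurance: cap 586780.00 − YTD 556940.00 = 29840.00 subject; 3% × 29840.00 = 895.20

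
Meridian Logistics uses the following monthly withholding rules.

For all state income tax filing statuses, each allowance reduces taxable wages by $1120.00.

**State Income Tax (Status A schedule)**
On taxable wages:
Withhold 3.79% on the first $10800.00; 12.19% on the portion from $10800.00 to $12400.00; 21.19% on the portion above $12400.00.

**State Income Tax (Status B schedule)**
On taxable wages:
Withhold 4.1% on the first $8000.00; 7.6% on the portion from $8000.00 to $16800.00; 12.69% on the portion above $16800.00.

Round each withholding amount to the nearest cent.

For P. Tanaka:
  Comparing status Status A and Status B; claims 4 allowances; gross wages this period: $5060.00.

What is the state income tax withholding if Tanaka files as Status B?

State Income Tax (Status B): taxable = $5060.00 − 4×$1120.00 = $580.00
  4.1% × $580.00 = $23.78

$23.78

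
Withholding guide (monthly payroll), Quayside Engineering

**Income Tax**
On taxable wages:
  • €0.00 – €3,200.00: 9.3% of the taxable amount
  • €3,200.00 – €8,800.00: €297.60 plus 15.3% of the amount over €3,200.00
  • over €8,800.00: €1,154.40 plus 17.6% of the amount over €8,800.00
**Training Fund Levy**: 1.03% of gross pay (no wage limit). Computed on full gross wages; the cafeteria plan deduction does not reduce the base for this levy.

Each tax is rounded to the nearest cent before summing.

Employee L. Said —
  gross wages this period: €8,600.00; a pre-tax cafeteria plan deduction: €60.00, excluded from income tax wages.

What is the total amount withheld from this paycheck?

Income Tax: taxable = €8,600.00 − €60.00 = €8,540.00
  €297.60 + 15.3% × (€8,540.00 − €3,200.00) = €297.60 + 15.3% × €5,340.00 = €1,114.62
Training Fund Levy: 1.03% × €8,600.00 = €88.58
Total: €1,114.62 + €88.58 = €1,203.20

€1,203.20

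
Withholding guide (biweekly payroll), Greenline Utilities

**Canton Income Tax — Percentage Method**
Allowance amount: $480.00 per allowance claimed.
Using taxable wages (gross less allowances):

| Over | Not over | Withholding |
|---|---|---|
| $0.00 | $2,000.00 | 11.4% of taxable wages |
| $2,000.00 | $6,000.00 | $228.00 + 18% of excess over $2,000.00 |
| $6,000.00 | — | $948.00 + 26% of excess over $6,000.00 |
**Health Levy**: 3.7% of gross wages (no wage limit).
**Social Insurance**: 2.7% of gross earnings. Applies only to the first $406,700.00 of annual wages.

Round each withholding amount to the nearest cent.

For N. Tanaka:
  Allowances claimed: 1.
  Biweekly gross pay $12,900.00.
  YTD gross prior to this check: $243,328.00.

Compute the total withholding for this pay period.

$3,442.80

Canton Income Tax: taxable = $12,900.00 − 1×$480.00 = $12,420.00
  $948.00 + 26% × ($12,420.00 − $6,000.00) = $948.00 + 26% × $6,420.00 = $2,617.20
Health Levy: 3.7% × $12,900.00 = $477.30
Social Insurance: 2.7% × $12,900.00 = $348.30
Total: $2,617.20 + $477.30 + $348.30 = $3,442.80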